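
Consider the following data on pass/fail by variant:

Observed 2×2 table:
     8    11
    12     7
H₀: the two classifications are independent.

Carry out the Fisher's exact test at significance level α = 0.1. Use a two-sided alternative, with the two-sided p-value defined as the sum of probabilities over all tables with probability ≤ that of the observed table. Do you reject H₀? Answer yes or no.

Margins: r₁=19, r₂=19, c₁=20, c₂=18, n=38
p_obs = C(19,8)·C(19,12)/C(38,20); sum pmf over tables with pmf ≤ p_obs
p-value (two-sided) = 0.32998
At α=0.1: p ≥ α → fail to reject H₀

reject H₀: no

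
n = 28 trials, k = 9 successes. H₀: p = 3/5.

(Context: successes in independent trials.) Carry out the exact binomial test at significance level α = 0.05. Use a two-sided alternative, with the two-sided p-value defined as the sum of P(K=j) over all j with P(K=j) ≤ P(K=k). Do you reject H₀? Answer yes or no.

reject H₀: yes

Exact binomial: n=28, k=9, p₀=3/5=0.6000
P(X=j) = C(n,j)·p₀^j·(1−p₀)^(n−j); p = Σ P(X=j) over j with P(X=j) ≤ P(X=9)
p-value (two-sided) = 0.00338
At α=0.05: p < α → reject H₀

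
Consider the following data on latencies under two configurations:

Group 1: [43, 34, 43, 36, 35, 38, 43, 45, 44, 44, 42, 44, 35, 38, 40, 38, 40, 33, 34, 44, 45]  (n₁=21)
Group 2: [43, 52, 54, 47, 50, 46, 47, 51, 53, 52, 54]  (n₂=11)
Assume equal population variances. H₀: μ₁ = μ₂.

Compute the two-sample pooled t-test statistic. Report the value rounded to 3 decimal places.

test statistic = -6.743

x̄₁=39.905, s₁=4.146, n₁=21
x̄₂=49.909, s₂=3.646, n₂=11
s_p² = [20·4.146² + 10·3.646²]/30 = 15.8906
SE = √(s_p²·(1/21+1/11)) = 1.4837
t = (39.905−49.909)/1.4837 = -6.7429
df = 30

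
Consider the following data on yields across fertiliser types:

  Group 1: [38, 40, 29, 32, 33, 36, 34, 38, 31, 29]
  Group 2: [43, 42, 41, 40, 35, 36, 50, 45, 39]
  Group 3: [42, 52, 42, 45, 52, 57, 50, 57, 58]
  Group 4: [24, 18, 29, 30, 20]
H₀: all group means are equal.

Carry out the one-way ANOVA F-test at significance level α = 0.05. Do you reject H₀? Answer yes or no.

reject H₀: yes

Group means [34.00, 41.22, 50.56, 24.20], grand mean 39.000
SSB = Σnᵢ(x̄ᵢ−x̄)² = 2591.422; SSW = ΣΣ(x−x̄ᵢ)² = 736.578
MSB = 2591.422/3 = 863.8074; MSW = 736.578/29 = 25.3992
F = MSB/MSW = 34.0092
df = (3, 29)
p-value (upper-tail) = 0.00000
At α=0.05: p < α → reject H₀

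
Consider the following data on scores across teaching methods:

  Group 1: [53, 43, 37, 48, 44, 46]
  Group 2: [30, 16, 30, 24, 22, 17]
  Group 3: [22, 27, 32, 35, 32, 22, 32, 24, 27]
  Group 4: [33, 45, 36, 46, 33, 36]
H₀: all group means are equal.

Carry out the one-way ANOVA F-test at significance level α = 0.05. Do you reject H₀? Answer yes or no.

Group means [45.17, 23.17, 28.11, 38.17], grand mean 33.037
SSB = Σnᵢ(x̄ᵢ−x̄)² = 1843.574; SSW = ΣΣ(x−x̄ᵢ)² = 685.389
MSB = 1843.574/3 = 614.5247; MSW = 685.389/23 = 29.7995
F = MSB/MSW = 20.6220
df = (3, 23)
p-value (upper-tail) = 0.00000
At α=0.05: p < α → reject H₀

reject H₀: yes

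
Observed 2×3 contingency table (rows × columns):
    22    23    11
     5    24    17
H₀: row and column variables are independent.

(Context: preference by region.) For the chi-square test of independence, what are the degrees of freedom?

degrees of freedom = 2

df = (r−1)(c−1) = (2−1)·(3−1) = 2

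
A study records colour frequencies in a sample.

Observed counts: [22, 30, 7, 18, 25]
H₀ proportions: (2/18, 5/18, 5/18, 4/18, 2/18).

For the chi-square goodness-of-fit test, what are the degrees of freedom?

df = k − 1 = 5 − 1 = 4

degrees of freedom = 4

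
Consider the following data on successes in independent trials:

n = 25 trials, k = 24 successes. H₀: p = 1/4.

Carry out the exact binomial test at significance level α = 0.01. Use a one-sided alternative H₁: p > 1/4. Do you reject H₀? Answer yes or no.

reject H₀: yes

Exact binomial: n=25, k=24, p₀=1/4=0.2500
P(X≥24) from Σ C(n,i)·p₀^i·(1−p₀)^(n−i)
p-value (one-sided, H₁ greater) = 0.00000
At α=0.01: p < α → reject H₀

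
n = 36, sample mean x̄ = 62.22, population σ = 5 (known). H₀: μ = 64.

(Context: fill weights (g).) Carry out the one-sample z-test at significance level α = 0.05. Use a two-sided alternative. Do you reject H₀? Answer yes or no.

SE = σ/√n = 5/√36 = 0.8333
z = (x̄−μ₀)/SE = (62.22−64)/0.8333 = -2.1360
p-value (two-sided) = 0.03268
At α=0.05: p < α → reject H₀

reject H₀: yes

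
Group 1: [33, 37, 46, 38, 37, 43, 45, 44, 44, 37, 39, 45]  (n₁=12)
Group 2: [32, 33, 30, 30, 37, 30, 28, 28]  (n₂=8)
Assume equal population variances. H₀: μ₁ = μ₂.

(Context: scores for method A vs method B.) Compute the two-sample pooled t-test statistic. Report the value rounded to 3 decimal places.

x̄₁=40.667, s₁=4.292, n₁=12
x̄₂=31.000, s₂=2.976, n₂=8
s_p² = [11·4.292² + 7·2.976²]/18 = 14.7037
SE = √(s_p²·(1/12+1/8)) = 1.7502
t = (40.667−31.000)/1.7502 = 5.5231
df = 18

test statistic = 5.523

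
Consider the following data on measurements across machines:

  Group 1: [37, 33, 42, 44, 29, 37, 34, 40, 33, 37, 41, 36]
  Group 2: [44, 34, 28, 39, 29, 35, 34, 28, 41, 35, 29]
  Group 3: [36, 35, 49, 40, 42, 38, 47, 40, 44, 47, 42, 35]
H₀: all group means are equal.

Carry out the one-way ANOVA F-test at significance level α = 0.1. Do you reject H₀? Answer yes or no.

Group means [36.92, 34.18, 41.25], grand mean 37.543
SSB = Σnᵢ(x̄ᵢ−x̄)² = 293.883; SSW = ΣΣ(x−x̄ᵢ)² = 756.803
MSB = 293.883/2 = 146.9413; MSW = 756.803/32 = 23.6501
F = MSB/MSW = 6.2131
df = (2, 32)
p-value (upper-tail) = 0.00525
At α=0.1: p < α → reject H₀

reject H₀: yes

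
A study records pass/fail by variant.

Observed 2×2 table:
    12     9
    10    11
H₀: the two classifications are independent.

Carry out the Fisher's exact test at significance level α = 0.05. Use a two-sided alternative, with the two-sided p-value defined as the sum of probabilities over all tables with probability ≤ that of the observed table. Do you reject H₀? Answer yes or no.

Margins: r₁=21, r₂=21, c₁=22, c₂=20, n=42
p_obs = C(21,12)·C(21,10)/C(42,22); sum pmf over tables with pmf ≤ p_obs
p-value (two-sided) = 0.75786
At α=0.05: p ≥ α → fail to reject H₀

reject H₀: no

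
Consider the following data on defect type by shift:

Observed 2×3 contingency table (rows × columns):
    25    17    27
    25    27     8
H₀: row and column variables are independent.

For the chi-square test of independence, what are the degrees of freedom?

df = (r−1)(c−1) = (2−1)·(3−1) = 2

degrees of freedom = 2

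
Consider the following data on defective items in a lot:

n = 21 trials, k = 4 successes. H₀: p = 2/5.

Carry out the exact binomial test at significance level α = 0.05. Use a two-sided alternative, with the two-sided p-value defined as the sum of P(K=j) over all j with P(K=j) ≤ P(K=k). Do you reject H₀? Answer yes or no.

Exact binomial: n=21, k=4, p₀=2/5=0.4000
P(X=j) = C(n,j)·p₀^j·(1−p₀)^(n−j); p = Σ P(X=j) over j with P(X=j) ≤ P(X=4)
p-value (two-sided) = 0.07218
At α=0.05: p ≥ α → fail to reject H₀

reject H₀: no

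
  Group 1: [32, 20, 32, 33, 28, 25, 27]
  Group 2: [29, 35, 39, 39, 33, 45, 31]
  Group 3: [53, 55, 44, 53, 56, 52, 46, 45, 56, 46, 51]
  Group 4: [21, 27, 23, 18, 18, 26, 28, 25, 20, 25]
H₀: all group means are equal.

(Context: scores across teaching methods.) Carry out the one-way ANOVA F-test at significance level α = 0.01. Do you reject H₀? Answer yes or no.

Group means [28.14, 35.86, 50.64, 23.10], grand mean 35.314
SSB = Σnᵢ(x̄ᵢ−x̄)² = 4436.383; SSW = ΣΣ(x−x̄ᵢ)² = 643.160
MSB = 4436.383/3 = 1478.7944; MSW = 643.160/31 = 20.7471
F = MSB/MSW = 71.2772
df = (3, 31)
p-value (upper-tail) = 0.00000
At α=0.01: p < α → reject H₀

reject H₀: yes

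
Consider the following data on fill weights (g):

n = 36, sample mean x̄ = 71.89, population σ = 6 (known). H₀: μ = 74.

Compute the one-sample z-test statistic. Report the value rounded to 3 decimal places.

test statistic = -2.110

SE = σ/√n = 6/√36 = 1.0000
z = (x̄−μ₀)/SE = (71.89−74)/1.0000 = -2.1100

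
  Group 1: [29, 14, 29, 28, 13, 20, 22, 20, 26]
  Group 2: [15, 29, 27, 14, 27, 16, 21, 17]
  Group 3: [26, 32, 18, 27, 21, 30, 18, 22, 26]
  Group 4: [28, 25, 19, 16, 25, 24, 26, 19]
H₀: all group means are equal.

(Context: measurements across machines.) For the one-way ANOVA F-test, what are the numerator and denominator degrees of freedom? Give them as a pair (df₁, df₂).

degrees of freedom = [3, 30]

k = 4 groups, N = 34 total
df = (k−1, N−k) = (4−1, 34−4) = (3, 30)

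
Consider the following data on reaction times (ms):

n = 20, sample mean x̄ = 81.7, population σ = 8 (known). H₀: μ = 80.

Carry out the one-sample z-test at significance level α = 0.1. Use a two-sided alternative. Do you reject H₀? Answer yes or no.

SE = σ/√n = 8/√20 = 1.7889
z = (x̄−μ₀)/SE = (81.7−80)/1.7889 = 0.9503
p-value (two-sided) = 0.34195
At α=0.1: p ≥ α → fail to reject H₀

reject H₀: no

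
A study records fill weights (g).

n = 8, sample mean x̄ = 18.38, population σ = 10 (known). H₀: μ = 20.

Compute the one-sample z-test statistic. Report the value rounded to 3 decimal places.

test statistic = -0.458

SE = σ/√n = 10/√8 = 3.5355
z = (x̄−μ₀)/SE = (18.38−20)/3.5355 = -0.4582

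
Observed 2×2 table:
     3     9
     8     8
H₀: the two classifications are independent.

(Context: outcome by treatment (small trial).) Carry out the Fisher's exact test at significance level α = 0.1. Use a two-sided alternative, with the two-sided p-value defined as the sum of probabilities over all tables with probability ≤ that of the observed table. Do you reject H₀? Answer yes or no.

Margins: r₁=12, r₂=16, c₁=11, c₂=17, n=28
p_obs = C(12,3)·C(16,8)/C(28,11); sum pmf over tables with pmf ≤ p_obs
p-value (two-sided) = 0.25300
At α=0.1: p ≥ α → fail to reject H₀

reject H₀: no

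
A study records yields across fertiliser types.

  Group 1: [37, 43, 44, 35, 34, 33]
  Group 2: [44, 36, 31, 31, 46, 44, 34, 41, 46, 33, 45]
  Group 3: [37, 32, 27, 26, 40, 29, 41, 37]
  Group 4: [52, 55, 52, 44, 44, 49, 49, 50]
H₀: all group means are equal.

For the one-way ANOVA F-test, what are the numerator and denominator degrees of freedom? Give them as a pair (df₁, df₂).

degrees of freedom = [3, 29]

k = 4 groups, N = 33 total
df = (k−1, N−k) = (4−1, 33−4) = (3, 29)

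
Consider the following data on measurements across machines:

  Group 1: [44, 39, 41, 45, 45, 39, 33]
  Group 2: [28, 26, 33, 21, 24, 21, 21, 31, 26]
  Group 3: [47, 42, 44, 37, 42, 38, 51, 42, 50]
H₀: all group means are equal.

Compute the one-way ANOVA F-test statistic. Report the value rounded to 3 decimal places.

Group means [40.86, 25.67, 43.67], grand mean 36.400
SSB = Σnᵢ(x̄ᵢ−x̄)² = 1651.143; SSW = ΣΣ(x−x̄ᵢ)² = 458.857
MSB = 1651.143/2 = 825.5714; MSW = 458.857/22 = 20.8571
F = MSB/MSW = 39.5822
df = (2, 22)

test statistic = 39.582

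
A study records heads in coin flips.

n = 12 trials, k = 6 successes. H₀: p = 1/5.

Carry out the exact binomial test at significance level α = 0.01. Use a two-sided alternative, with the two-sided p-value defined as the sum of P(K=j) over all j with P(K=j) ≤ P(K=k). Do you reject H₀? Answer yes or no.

Exact binomial: n=12, k=6, p₀=1/5=0.2000
P(X=j) = C(n,j)·p₀^j·(1−p₀)^(n−j); p = Σ P(X=j) over j with P(X=j) ≤ P(X=6)
p-value (two-sided) = 0.01941
At α=0.01: p ≥ α → fail to reject H₀

reject H₀: no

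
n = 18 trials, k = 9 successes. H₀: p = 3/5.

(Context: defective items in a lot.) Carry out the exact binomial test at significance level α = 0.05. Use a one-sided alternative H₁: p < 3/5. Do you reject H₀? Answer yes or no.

Exact binomial: n=18, k=9, p₀=3/5=0.6000
P(X≤9) from Σ C(n,i)·p₀^i·(1−p₀)^(n−i)
p-value (one-sided, H₁ less) = 0.26316
At α=0.05: p ≥ α → fail to reject H₀

reject H₀: no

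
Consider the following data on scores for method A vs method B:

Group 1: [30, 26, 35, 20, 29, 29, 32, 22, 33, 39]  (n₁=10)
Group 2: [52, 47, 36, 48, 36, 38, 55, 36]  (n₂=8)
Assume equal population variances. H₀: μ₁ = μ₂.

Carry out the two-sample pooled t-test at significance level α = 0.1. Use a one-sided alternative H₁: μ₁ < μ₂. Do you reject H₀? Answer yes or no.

reject H₀: yes

x̄₁=29.500, s₁=5.759, n₁=10
x̄₂=43.500, s₂=7.892, n₂=8
s_p² = [9·5.759² + 7·7.892²]/16 = 45.9062
SE = √(s_p²·(1/10+1/8)) = 3.2139
t = (29.500−43.500)/3.2139 = -4.3561
df = 16
p-value (one-sided, H₁ less) = 0.00024
At α=0.1: p < α → reject H₀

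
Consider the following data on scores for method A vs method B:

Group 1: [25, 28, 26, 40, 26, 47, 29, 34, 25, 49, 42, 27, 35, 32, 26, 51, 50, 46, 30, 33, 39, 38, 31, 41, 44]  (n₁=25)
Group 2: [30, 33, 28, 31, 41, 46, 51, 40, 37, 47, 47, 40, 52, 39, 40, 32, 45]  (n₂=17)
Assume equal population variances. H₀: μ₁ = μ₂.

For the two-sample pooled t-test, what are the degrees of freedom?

df = n₁ + n₂ − 2 = 25 + 17 − 2 = 40

degrees of freedom = 40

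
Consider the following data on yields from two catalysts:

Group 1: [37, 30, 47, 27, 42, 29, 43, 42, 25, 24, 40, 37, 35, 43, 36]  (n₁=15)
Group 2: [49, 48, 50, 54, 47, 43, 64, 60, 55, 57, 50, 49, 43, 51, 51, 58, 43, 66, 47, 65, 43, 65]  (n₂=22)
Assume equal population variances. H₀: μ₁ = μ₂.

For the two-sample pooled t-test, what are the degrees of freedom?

degrees of freedom = 35

df = n₁ + n₂ − 2 = 15 + 22 − 2 = 35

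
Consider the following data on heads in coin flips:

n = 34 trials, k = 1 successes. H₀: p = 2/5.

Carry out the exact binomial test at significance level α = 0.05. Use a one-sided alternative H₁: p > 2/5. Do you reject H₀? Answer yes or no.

Exact binomial: n=34, k=1, p₀=2/5=0.4000
P(X≥1) from Σ C(n,i)·p₀^i·(1−p₀)^(n−i)
p-value (one-sided, H₁ greater) = 1.00000
At α=0.05: p ≥ α → fail to reject H₀

reject H₀: no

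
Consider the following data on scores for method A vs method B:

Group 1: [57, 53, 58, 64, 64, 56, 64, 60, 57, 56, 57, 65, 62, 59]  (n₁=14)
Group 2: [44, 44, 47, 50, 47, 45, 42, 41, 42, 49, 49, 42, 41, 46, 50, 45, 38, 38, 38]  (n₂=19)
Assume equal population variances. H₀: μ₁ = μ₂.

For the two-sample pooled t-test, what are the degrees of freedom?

df = n₁ + n₂ − 2 = 14 + 19 − 2 = 31

degrees of freedom = 31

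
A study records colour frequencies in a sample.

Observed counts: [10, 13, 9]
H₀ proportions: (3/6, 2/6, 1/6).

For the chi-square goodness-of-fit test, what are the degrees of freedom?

degrees of freedom = 2

df = k − 1 = 3 − 1 = 2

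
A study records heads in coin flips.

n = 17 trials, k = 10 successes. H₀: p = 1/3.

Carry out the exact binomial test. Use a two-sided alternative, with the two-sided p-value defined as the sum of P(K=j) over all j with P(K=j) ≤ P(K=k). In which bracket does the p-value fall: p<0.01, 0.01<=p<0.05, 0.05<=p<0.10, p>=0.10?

p-value bracket: 0.01<=p<0.05

Exact binomial: n=17, k=10, p₀=1/3=0.3333
P(X=j) = C(n,j)·p₀^j·(1−p₀)^(n−j); p = Σ P(X=j) over j with P(X=j) ≤ P(X=10)
p-value (two-sided) = 0.03693
→ bracket: 0.01<=p<0.05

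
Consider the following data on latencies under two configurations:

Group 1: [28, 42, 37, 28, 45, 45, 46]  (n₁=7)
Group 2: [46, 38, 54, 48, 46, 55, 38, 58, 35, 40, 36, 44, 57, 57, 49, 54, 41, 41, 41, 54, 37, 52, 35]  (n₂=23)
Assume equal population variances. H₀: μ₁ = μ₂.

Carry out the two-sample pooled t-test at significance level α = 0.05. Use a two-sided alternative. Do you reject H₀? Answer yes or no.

x̄₁=38.714, s₁=7.910, n₁=7
x̄₂=45.913, s₂=7.902, n₂=23
s_p² = [6·7.910² + 22·7.902²]/28 = 62.4734
SE = √(s_p²·(1/7+1/23)) = 3.4119
t = (38.714−45.913)/3.4119 = -2.1099
df = 28
p-value (two-sided) = 0.04393
At α=0.05: p < α → reject H₀

reject H₀: yes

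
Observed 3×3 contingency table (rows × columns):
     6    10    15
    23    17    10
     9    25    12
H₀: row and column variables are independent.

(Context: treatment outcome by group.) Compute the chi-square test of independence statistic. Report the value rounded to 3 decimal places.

Row totals [31, 50, 46], col totals [38, 52, 37], n=127
χ² = (6−9.28)²/9.28 + (10−12.69)²/12.69 + (15−9.03)²/9.03 + (23−14.96)²/14.96 + (17−20.47)²/20.47 + (10−14.57)²/14.57 + (9−13.76)²/13.76 + (25−18.83)²/18.83 + (12−13.40)²/13.40 = 15.8268
df = 4

test statistic = 15.827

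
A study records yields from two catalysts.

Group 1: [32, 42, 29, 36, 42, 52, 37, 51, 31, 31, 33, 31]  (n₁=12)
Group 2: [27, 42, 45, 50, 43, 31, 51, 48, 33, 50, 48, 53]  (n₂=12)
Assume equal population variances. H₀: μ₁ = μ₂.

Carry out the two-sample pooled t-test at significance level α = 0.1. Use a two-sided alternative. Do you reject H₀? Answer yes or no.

x̄₁=37.250, s₁=7.887, n₁=12
x̄₂=43.417, s₂=8.607, n₂=12
s_p² = [11·7.887² + 11·8.607²]/22 = 68.1439
SE = √(s_p²·(1/12+1/12)) = 3.3701
t = (37.250−43.417)/3.3701 = -1.8298
df = 22
p-value (two-sided) = 0.08086
At α=0.1: p < α → reject H₀

reject H₀: yes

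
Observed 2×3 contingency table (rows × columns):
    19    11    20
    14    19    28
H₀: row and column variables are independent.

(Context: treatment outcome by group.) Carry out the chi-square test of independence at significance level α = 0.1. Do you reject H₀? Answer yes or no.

Row totals [50, 61], col totals [33, 30, 48], n=111
χ² = (19−14.86)²/14.86 + (11−13.51)²/13.51 + (20−21.62)²/21.62 + (14−18.14)²/18.14 + (19−16.49)²/16.49 + (28−26.38)²/26.38 = 3.1652
df = 2
p-value (upper-tail) = 0.20544
At α=0.1: p ≥ α → fail to reject H₀

reject H₀: no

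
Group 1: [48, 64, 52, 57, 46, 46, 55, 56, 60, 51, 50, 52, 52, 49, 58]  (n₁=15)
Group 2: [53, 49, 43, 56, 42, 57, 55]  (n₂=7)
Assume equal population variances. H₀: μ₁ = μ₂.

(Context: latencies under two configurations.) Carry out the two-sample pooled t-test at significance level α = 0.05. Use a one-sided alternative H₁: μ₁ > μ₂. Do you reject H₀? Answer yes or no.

reject H₀: no

x̄₁=53.067, s₁=5.203, n₁=15
x̄₂=50.714, s₂=6.184, n₂=7
s_p² = [14·5.203² + 6·6.184²]/20 = 30.4181
SE = √(s_p²·(1/15+1/7)) = 2.5245
t = (53.067−50.714)/2.5245 = 0.9318
df = 20
p-value (one-sided, H₁ greater) = 0.18128
At α=0.05: p ≥ α → fail to reject H₀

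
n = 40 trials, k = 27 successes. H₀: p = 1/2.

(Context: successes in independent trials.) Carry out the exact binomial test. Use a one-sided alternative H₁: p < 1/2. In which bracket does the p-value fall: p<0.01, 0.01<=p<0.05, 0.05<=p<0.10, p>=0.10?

Exact binomial: n=40, k=27, p₀=1/2=0.5000
P(X≤27) from Σ C(n,i)·p₀^i·(1−p₀)^(n−i)
p-value (one-sided, H₁ less) = 0.99171
→ bracket: p>=0.10

p-value bracket: p>=0.10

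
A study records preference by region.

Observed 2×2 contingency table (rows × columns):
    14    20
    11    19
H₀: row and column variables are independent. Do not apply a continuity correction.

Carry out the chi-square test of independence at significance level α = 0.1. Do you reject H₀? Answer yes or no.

reject H₀: no

Row totals [34, 30], col totals [25, 39], n=64
χ² = (14−13.28)²/13.28 + (20−20.72)²/20.72 + (11−11.72)²/11.72 + (19−18.28)²/18.28 = 0.1362
df = 1
p-value (upper-tail) = 0.71212
At α=0.1: p ≥ α → fail to reject H₀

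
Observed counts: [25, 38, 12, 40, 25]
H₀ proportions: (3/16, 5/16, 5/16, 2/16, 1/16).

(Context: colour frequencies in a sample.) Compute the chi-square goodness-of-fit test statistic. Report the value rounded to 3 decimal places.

n = 140; E_i = n·p_i = [26.25, 43.75, 43.75, 17.50, 8.75]
χ² = (25−26.25)²/26.25 + (38−43.75)²/43.75 + (12−43.75)²/43.75 + (40−17.50)²/17.50 + (25−8.75)²/8.75 = 82.9638
df = 4

test statistic = 82.964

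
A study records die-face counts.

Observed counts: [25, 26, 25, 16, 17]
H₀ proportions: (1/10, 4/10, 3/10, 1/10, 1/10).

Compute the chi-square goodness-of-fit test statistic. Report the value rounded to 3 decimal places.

n = 109; E_i = n·p_i = [10.90, 43.60, 32.70, 10.90, 10.90]
χ² = (25−10.90)²/10.90 + (26−43.60)²/43.60 + (25−32.70)²/32.70 + (16−10.90)²/10.90 + (17−10.90)²/10.90 = 32.9572
df = 4

test statistic = 32.957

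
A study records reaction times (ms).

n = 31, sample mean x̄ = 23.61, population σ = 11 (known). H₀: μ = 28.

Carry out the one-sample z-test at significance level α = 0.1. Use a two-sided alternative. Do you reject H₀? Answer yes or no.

reject H₀: yes

SE = σ/√n = 11/√31 = 1.9757
z = (x̄−μ₀)/SE = (23.61−28)/1.9757 = -2.2220
p-value (two-sided) = 0.02628
At α=0.1: p < α → reject H₀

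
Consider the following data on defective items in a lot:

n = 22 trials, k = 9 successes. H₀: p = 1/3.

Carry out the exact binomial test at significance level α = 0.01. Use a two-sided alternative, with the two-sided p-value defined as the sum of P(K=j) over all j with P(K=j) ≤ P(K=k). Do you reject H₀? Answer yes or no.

reject H₀: no

Exact binomial: n=22, k=9, p₀=1/3=0.3333
P(X=j) = C(n,j)·p₀^j·(1−p₀)^(n−j); p = Σ P(X=j) over j with P(X=j) ≤ P(X=9)
p-value (two-sided) = 0.49915
At α=0.01: p ≥ α → fail to reject H₀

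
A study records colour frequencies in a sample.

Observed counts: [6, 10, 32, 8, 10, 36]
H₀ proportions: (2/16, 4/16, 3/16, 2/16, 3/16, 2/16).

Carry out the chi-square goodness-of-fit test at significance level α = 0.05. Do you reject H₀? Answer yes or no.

reject H₀: yes

n = 102; E_i = n·p_i = [12.75, 25.50, 19.12, 12.75, 19.12, 12.75]
χ² = (6−12.75)²/12.75 + (10−25.50)²/25.50 + (32−19.12)²/19.12 + (8−12.75)²/12.75 + (10−19.12)²/19.12 + (36−12.75)²/12.75 = 70.1830
df = 5
p-value (upper-tail) = 0.00000
At α=0.05: p < α → reject H₀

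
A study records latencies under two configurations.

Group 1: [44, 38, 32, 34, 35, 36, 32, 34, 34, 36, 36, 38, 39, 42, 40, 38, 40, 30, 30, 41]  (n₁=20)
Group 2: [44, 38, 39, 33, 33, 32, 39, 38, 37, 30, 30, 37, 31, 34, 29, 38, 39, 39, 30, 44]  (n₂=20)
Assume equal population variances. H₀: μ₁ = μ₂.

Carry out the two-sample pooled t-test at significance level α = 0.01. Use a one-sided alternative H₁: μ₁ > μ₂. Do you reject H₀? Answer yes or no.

reject H₀: no

x̄₁=36.450, s₁=3.913, n₁=20
x̄₂=35.700, s₂=4.566, n₂=20
s_p² = [19·3.913² + 19·4.566²]/38 = 18.0829
SE = √(s_p²·(1/20+1/20)) = 1.3447
t = (36.450−35.700)/1.3447 = 0.5577
df = 38
p-value (one-sided, H₁ greater) = 0.29015
At α=0.01: p ≥ α → fail to reject H₀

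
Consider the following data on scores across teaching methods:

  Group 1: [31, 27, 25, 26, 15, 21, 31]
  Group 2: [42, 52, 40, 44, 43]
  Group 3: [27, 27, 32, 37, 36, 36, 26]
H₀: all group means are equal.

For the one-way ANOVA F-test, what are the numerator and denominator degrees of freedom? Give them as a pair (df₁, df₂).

k = 3 groups, N = 19 total
df = (k−1, N−k) = (3−1, 19−3) = (2, 16)

degrees of freedom = [2, 16]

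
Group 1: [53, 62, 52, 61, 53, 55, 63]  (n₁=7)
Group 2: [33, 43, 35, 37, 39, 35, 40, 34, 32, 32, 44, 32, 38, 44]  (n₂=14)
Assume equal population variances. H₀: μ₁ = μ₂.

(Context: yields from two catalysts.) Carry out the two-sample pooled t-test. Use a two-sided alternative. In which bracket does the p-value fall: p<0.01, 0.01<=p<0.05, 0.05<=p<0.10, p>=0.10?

x̄₁=57.000, s₁=4.796, n₁=7
x̄₂=37.000, s₂=4.438, n₂=14
s_p² = [6·4.796² + 13·4.438²]/19 = 20.7368
SE = √(s_p²·(1/7+1/14)) = 2.1080
t = (57.000−37.000)/2.1080 = 9.4877
df = 19
p-value (two-sided) = 0.00000
→ bracket: p<0.01

p-value bracket: p<0.01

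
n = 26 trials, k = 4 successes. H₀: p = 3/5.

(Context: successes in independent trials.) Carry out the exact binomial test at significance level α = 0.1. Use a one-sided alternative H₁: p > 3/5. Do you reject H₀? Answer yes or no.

Exact binomial: n=26, k=4, p₀=3/5=0.6000
P(X≥4) from Σ C(n,i)·p₀^i·(1−p₀)^(n−i)
p-value (one-sided, H₁ greater) = 1.00000
At α=0.1: p ≥ α → fail to reject H₀

reject H₀: no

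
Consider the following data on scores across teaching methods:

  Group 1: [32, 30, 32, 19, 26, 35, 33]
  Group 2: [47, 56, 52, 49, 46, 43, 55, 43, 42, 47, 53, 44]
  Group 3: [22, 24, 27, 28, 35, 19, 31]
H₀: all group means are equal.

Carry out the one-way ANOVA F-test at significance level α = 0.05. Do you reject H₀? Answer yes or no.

reject H₀: yes

Group means [29.57, 48.08, 26.57], grand mean 37.308
SSB = Σnᵢ(x̄ᵢ−x̄)² = 2619.193; SSW = ΣΣ(x−x̄ᵢ)² = 618.345
MSB = 2619.193/2 = 1309.5966; MSW = 618.345/23 = 26.8846
F = MSB/MSW = 48.7118
df = (2, 23)
p-value (upper-tail) = 0.00000
At α=0.05: p < α → reject H₀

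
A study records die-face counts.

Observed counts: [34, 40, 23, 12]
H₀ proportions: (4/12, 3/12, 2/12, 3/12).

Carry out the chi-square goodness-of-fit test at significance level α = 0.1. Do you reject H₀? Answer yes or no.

n = 109; E_i = n·p_i = [36.33, 27.25, 18.17, 27.25]
χ² = (34−36.33)²/36.33 + (40−27.25)²/27.25 + (23−18.17)²/18.17 + (12−27.25)²/27.25 = 15.9358
df = 3
p-value (upper-tail) = 0.00117
At α=0.1: p < α → reject H₀

reject H₀: yes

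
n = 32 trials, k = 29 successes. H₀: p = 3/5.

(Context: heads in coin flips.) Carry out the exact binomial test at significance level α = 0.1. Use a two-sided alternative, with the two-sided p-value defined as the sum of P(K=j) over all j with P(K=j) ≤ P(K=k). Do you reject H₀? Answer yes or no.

Exact binomial: n=32, k=29, p₀=3/5=0.6000
P(X=j) = C(n,j)·p₀^j·(1−p₀)^(n−j); p = Σ P(X=j) over j with P(X=j) ≤ P(X=29)
p-value (two-sided) = 0.00020
At α=0.1: p < α → reject H₀

reject H₀: yes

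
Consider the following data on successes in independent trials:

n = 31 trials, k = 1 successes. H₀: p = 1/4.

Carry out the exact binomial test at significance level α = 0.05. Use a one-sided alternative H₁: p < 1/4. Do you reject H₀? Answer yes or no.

reject H₀: yes

Exact binomial: n=31, k=1, p₀=1/4=0.2500
P(X≤1) from Σ C(n,i)·p₀^i·(1−p₀)^(n−i)
p-value (one-sided, H₁ less) = 0.00152
At α=0.05: p < α → reject H₀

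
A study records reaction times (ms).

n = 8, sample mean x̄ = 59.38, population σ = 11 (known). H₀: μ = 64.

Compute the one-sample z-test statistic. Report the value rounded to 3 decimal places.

test statistic = -1.188

SE = σ/√n = 11/√8 = 3.8891
z = (x̄−μ₀)/SE = (59.38−64)/3.8891 = -1.1879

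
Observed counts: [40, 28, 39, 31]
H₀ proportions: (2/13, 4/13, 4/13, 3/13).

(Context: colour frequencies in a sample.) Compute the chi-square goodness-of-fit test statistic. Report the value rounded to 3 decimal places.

n = 138; E_i = n·p_i = [21.23, 42.46, 42.46, 31.85]
χ² = (40−21.23)²/21.23 + (28−42.46)²/42.46 + (39−42.46)²/42.46 + (31−31.85)²/31.85 = 21.8231
df = 3

test statistic = 21.823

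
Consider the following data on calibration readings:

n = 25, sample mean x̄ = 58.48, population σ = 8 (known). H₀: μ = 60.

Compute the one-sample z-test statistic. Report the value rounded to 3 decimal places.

SE = σ/√n = 8/√25 = 1.6000
z = (x̄−μ₀)/SE = (58.48−60)/1.6000 = -0.9500

test statistic = -0.950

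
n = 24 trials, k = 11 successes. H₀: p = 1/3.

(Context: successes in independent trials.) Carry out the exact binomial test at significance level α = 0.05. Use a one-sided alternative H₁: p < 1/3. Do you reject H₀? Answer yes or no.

reject H₀: no

Exact binomial: n=24, k=11, p₀=1/3=0.3333
P(X≤11) from Σ C(n,i)·p₀^i·(1−p₀)^(n−i)
p-value (one-sided, H₁ less) = 0.93234
At α=0.05: p ≥ α → fail to reject H₀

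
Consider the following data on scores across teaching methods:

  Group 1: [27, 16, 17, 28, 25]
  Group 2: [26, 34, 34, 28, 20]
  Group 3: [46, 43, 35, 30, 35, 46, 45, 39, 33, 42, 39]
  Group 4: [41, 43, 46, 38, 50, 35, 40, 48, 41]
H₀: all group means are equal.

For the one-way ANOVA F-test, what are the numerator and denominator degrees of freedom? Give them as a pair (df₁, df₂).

k = 4 groups, N = 30 total
df = (k−1, N−k) = (4−1, 30−4) = (3, 26)

degrees of freedom = [3, 26]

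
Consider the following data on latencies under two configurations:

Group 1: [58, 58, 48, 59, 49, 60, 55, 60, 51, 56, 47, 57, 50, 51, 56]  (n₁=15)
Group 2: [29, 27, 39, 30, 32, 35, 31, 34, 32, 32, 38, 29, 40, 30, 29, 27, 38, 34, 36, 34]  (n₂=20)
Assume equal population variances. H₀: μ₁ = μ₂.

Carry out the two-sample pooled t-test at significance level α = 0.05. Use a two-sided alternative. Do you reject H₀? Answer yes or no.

x̄₁=54.333, s₁=4.546, n₁=15
x̄₂=32.800, s₂=3.942, n₂=20
s_p² = [14·4.546² + 19·3.942²]/33 = 17.7131
SE = √(s_p²·(1/15+1/20)) = 1.4375
t = (54.333−32.800)/1.4375 = 14.9793
df = 33
p-value (two-sided) = 0.00000
At α=0.05: p < α → reject H₀

reject H₀: yes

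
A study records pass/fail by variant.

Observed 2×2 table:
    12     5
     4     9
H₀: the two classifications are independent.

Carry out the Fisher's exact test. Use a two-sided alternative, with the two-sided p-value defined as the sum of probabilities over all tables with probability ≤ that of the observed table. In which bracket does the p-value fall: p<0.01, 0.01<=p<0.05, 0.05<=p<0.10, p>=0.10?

Margins: r₁=17, r₂=13, c₁=16, c₂=14, n=30
p_obs = C(17,12)·C(13,4)/C(30,16); sum pmf over tables with pmf ≤ p_obs
p-value (two-sided) = 0.06336
→ bracket: 0.05<=p<0.10

p-value bracket: 0.05<=p<0.10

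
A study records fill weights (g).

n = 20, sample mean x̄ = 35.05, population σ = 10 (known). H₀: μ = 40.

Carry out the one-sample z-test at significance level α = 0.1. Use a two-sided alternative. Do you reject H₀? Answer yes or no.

SE = σ/√n = 10/√20 = 2.2361
z = (x̄−μ₀)/SE = (35.05−40)/2.2361 = -2.2137
p-value (two-sided) = 0.02685
At α=0.1: p < α → reject H₀

reject H₀: yes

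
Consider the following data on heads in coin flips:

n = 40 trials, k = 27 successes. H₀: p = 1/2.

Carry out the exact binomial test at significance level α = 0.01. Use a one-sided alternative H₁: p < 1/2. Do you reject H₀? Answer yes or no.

reject H₀: no

Exact binomial: n=40, k=27, p₀=1/2=0.5000
P(X≤27) from Σ C(n,i)·p₀^i·(1−p₀)^(n−i)
p-value (one-sided, H₁ less) = 0.99171
At α=0.01: p ≥ α → fail to reject H₀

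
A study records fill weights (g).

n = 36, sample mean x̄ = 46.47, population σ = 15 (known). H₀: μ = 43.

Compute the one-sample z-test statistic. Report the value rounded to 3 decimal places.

SE = σ/√n = 15/√36 = 2.5000
z = (x̄−μ₀)/SE = (46.47−43)/2.5000 = 1.3880

test statistic = 1.388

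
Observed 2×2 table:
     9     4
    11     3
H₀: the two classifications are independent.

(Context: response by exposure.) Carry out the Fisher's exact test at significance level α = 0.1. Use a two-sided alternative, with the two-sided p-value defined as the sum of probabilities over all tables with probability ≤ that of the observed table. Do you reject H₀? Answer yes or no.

reject H₀: no

Margins: r₁=13, r₂=14, c₁=20, c₂=7, n=27
p_obs = C(13,9)·C(14,11)/C(27,20); sum pmf over tables with pmf ≤ p_obs
p-value (two-sided) = 0.67762
At α=0.1: p ≥ α → fail to reject H₀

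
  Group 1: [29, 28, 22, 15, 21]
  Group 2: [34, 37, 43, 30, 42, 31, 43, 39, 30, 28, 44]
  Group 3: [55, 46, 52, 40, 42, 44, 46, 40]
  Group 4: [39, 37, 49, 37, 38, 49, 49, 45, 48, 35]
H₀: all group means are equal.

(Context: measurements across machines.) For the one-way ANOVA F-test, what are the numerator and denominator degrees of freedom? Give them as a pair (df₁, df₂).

k = 4 groups, N = 34 total
df = (k−1, N−k) = (4−1, 34−4) = (3, 30)

degrees of freedom = [3, 30]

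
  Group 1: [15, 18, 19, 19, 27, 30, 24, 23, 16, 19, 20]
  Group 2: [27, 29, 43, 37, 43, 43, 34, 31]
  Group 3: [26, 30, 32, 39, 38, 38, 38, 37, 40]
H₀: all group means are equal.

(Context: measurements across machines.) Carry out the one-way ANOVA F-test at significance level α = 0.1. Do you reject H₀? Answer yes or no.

reject H₀: yes

Group means [20.91, 35.88, 35.33], grand mean 29.821
SSB = Σnᵢ(x̄ᵢ−x̄)² = 1440.323; SSW = ΣΣ(x−x̄ᵢ)² = 705.784
MSB = 1440.323/2 = 720.1615; MSW = 705.784/25 = 28.2314
F = MSB/MSW = 25.5093
df = (2, 25)
p-value (upper-tail) = 0.00000
At α=0.1: p < α → reject H₀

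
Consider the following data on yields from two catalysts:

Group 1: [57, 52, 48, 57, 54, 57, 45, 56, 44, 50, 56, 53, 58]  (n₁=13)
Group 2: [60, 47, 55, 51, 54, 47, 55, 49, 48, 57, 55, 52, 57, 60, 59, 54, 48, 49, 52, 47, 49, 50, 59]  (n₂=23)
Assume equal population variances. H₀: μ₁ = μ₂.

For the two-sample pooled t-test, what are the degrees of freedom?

degrees of freedom = 34

df = n₁ + n₂ − 2 = 13 + 23 − 2 = 34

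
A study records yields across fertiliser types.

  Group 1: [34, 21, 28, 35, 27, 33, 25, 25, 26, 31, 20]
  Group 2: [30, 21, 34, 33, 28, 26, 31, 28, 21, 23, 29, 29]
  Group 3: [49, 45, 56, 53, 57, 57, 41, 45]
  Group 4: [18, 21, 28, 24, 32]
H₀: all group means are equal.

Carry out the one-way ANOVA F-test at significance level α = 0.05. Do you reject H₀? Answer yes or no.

reject H₀: yes

Group means [27.73, 27.75, 50.38, 24.60], grand mean 32.333
SSB = Σnᵢ(x̄ᵢ−x̄)² = 3388.493; SSW = ΣΣ(x−x̄ᵢ)² = 853.507
MSB = 3388.493/3 = 1129.4977; MSW = 853.507/32 = 26.6721
F = MSB/MSW = 42.3476
df = (3, 32)
p-value (upper-tail) = 0.00000
At α=0.05: p < α → reject H₀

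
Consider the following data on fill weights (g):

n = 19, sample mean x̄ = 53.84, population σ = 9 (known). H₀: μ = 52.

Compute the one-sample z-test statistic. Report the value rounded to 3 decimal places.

SE = σ/√n = 9/√19 = 2.0647
z = (x̄−μ₀)/SE = (53.84−52)/2.0647 = 0.8912

test statistic = 0.891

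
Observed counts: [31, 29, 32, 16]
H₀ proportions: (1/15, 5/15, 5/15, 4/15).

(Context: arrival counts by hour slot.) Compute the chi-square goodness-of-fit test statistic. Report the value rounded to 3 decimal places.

test statistic = 86.167

n = 108; E_i = n·p_i = [7.20, 36.00, 36.00, 28.80]
χ² = (31−7.20)²/7.20 + (29−36.00)²/36.00 + (32−36.00)²/36.00 + (16−28.80)²/28.80 = 86.1667
df = 3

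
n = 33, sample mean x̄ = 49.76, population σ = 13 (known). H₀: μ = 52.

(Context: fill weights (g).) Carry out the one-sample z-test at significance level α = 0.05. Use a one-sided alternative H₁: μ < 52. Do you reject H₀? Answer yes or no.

reject H₀: no

SE = σ/√n = 13/√33 = 2.2630
z = (x̄−μ₀)/SE = (49.76−52)/2.2630 = -0.9898
p-value (one-sided, H₁ less) = 0.16113
At α=0.05: p ≥ α → fail to reject H₀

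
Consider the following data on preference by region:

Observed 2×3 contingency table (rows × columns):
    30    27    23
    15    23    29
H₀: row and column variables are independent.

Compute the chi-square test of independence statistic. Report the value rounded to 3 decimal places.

test statistic = 4.901

Row totals [80, 67], col totals [45, 50, 52], n=147
χ² = (30−24.49)²/24.49 + (27−27.21)²/27.21 + (23−28.30)²/28.30 + (15−20.51)²/20.51 + (23−22.79)²/22.79 + (29−23.70)²/23.70 = 4.9010
df = 2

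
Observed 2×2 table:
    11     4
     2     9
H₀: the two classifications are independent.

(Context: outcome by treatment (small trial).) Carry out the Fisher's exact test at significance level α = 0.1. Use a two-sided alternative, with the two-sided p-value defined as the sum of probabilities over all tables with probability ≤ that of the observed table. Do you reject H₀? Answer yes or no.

reject H₀: yes

Margins: r₁=15, r₂=11, c₁=13, c₂=13, n=26
p_obs = C(15,11)·C(11,2)/C(26,13); sum pmf over tables with pmf ≤ p_obs
p-value (two-sided) = 0.01542
At α=0.1: p < α → reject H₀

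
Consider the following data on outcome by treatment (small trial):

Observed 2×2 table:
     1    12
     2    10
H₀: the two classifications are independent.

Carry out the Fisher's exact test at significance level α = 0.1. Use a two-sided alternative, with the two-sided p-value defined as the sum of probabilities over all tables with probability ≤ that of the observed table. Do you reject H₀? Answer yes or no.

Margins: r₁=13, r₂=12, c₁=3, c₂=22, n=25
p_obs = C(13,1)·C(12,2)/C(25,3); sum pmf over tables with pmf ≤ p_obs
p-value (two-sided) = 0.59304
At α=0.1: p ≥ α → fail to reject H₀

reject H₀: no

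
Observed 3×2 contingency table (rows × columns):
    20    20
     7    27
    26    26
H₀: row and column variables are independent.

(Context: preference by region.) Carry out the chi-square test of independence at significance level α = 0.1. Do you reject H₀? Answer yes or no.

Row totals [40, 34, 52], col totals [53, 73], n=126
χ² = (20−16.83)²/16.83 + (20−23.17)²/23.17 + (7−14.30)²/14.30 + (27−19.70)²/19.70 + (26−21.87)²/21.87 + (26−30.13)²/30.13 = 8.8121
df = 2
p-value (upper-tail) = 0.01220
At α=0.1: p < α → reject H₀

reject H₀: yes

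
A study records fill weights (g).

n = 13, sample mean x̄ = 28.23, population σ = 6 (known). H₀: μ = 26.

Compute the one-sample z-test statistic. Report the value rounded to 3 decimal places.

SE = σ/√n = 6/√13 = 1.6641
z = (x̄−μ₀)/SE = (28.23−26)/1.6641 = 1.3401

test statistic = 1.340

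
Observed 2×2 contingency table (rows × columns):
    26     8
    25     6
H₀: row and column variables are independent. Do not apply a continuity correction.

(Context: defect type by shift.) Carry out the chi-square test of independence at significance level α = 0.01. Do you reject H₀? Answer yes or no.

Row totals [34, 31], col totals [51, 14], n=65
χ² = (26−26.68)²/26.68 + (8−7.32)²/7.32 + (25−24.32)²/24.32 + (6−6.68)²/6.68 = 0.1672
df = 1
p-value (upper-tail) = 0.68260
At α=0.01: p ≥ α → fail to reject H₀

reject H₀: no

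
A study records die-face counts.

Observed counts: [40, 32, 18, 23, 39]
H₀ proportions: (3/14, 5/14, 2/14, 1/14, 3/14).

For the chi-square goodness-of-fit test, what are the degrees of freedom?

degrees of freedom = 4

df = k − 1 = 5 − 1 = 4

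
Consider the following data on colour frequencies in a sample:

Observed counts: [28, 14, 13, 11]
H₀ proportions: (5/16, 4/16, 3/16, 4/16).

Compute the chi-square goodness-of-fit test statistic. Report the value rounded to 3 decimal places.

n = 66; E_i = n·p_i = [20.62, 16.50, 12.38, 16.50]
χ² = (28−20.62)²/20.62 + (14−16.50)²/16.50 + (13−12.38)²/12.38 + (11−16.50)²/16.50 = 4.8808
df = 3

test statistic = 4.881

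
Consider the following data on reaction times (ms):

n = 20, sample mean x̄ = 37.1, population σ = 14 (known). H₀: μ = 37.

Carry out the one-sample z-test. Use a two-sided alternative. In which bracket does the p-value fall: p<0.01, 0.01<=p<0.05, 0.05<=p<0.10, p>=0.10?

p-value bracket: p>=0.10

SE = σ/√n = 14/√20 = 3.1305
z = (x̄−μ₀)/SE = (37.1−37)/3.1305 = 0.0319
p-value (two-sided) = 0.97452
→ bracket: p>=0.10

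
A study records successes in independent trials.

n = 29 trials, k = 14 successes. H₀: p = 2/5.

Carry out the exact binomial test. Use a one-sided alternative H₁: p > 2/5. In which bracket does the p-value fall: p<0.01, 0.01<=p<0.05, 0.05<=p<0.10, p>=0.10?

p-value bracket: p>=0.10

Exact binomial: n=29, k=14, p₀=2/5=0.4000
P(X≥14) from Σ C(n,i)·p₀^i·(1−p₀)^(n−i)
p-value (one-sided, H₁ greater) = 0.23410
→ bracket: p>=0.10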